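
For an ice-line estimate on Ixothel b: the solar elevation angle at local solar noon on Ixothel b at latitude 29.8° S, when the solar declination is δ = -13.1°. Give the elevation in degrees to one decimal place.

73.3°

At local noon the hour angle is zero, so the zenith angle equals |ϕ − δ| = |-29.8° − (-13.100°)| = 16.700°.
Elevation = 90° − 16.700° = 73.3°.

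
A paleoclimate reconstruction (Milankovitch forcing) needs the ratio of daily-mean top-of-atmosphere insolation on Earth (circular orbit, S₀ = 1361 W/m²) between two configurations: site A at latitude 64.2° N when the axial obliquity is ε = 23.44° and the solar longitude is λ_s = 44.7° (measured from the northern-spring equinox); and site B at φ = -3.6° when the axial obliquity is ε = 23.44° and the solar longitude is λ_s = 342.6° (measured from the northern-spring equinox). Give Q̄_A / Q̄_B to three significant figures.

Q̄_A / Q̄_B ≈ 0.890

— Configuration A (φ=+64.2°):
Solar declination: sin δ = sin ε · sin λ_s = sin 23.44° × sin 44.7° = 0.27980, so δ = +16.248°.
cos H₀ = −tan(+64.2°) tan(+16.248°) = -0.6029, H₀ = 2.2179 rad.
Bracket: H₀ sin φ sin δ + cos φ cos δ sin H₀ = 2.2179×0.90032×0.27980 + 0.43523×0.96006×0.79783 = 0.558710 + 0.333371 = 0.892081.
Q̄ = (S₀/π) × [bracket] = (1361/π) × 0.892081 = 386.47 W/m².
— Configuration B (φ=-3.6°):
Solar declination: sin δ = sin ε · sin λ_s = sin 23.44° × sin 342.6° = -0.11895, so δ = -6.832°.
cos H₀ = −tan(-3.6°) tan(-6.832°) = -0.0075, H₀ = 1.5783 rad.
Bracket: H₀ sin φ sin δ + cos φ cos δ sin H₀ = 1.5783×-0.06279×-0.11895 + 0.99803×0.99290×0.99997 = 0.011788 + 0.990914 = 1.002702.
Q̄ = (S₀/π) × [bracket] = (1361/π) × 1.002702 = 434.39 W/m².
Ratio Q̄_A / Q̄_B = 386.47 / 434.39 = 0.8897.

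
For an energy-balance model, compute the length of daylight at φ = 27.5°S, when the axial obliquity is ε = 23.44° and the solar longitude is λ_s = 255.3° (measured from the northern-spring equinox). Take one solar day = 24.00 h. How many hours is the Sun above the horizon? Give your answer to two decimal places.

13.67 h

Solar declination: sin δ = sin ε · sin λ_s = sin 23.44° × sin 255.3° = -0.38477, so δ = -22.629°.
cos H₀ = −tan φ · tan δ = −tan(-27.5°) × tan(-22.629°) = -0.2170, so H₀ = 1.7895 rad = 102.53°.
Daylight = 2H₀/(2π) × 24.00 h = (1.7895/π) × 24.00 = 13.67 h.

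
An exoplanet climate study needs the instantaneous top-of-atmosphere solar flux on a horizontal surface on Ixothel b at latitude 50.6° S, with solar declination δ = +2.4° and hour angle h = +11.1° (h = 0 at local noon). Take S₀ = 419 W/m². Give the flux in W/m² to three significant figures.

247 W/m²

cos θ_z = sin φ sin δ + cos φ cos δ cos h = -0.032359 + 0.622310 = 0.589951.
Flux = S₀ · cos θ_z = 419 × 0.589951 = 247.2 W/m².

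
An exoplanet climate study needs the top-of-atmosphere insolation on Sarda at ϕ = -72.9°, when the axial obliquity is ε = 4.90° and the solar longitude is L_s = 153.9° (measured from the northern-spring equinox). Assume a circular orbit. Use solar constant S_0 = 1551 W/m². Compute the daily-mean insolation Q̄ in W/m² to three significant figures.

Solar declination: sin δ = sin ε · sin L_s = sin 4.90° × sin 153.9° = 0.03758, so δ = +2.154°.
cos h₀ = −tan(-72.9°) tan(+2.154°) = 0.1222, h₀ = 1.4483 rad.
Bracket: h₀ sin ϕ sin δ + cos ϕ cos δ sin h₀ = 1.4483×-0.95579×0.03758 + 0.29404×0.99929×0.99250 = -0.052021 + 0.291627 = 0.239606.
Q̄ = (S_0/π) × [bracket] = (1551/π) × 0.239606 = 118.3 W/m².

Q̄ ≈ 118 W/m²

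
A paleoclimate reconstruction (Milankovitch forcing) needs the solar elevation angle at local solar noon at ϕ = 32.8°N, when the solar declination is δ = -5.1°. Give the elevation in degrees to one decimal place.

At local noon the hour angle is zero, so the zenith angle equals |ϕ − δ| = |+32.8° − (-5.100°)| = 37.900°.
Elevation = 90° − 37.900° = 52.1°.

52.1°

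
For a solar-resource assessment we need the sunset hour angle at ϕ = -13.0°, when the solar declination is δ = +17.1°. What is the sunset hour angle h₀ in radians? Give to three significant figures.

cos h₀ = −tan ϕ · tan δ = −tan(-13.0°) × tan(+17.100°) = 0.0710, so h₀ = 1.4997 rad = 85.93°.

h₀ = 1.50 rad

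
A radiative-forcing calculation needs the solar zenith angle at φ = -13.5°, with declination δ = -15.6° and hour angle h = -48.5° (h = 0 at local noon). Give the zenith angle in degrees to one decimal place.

θ_z = 46.9°

cos θ_z = sin φ sin δ + cos φ cos δ cos h = 0.062778 + 0.620577 = 0.683355.
θ_z = arccos(0.683355) = 46.9°.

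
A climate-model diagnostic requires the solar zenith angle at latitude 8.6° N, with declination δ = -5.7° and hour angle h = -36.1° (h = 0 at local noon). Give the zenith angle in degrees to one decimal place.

cos θ_z = sin ϕ sin δ + cos ϕ cos δ cos h = -0.014852 + 0.794955 = 0.780103.
θ_z = arccos(0.780103) = 38.7°.

θ_z = 38.7°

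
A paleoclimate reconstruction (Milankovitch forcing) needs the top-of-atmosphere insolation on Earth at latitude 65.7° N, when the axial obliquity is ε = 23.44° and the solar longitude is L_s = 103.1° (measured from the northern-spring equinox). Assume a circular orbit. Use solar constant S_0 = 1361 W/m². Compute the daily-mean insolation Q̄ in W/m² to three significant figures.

Q̄ ≈ 483 W/m²

Solar declination: sin δ = sin ε · sin L_s = sin 23.44° × sin 103.1° = 0.38744, so δ = +22.795°.
cos h₀ = −tan(+65.7°) tan(+22.795°) = -0.9308, h₀ = 2.7673 rad.
Bracket: h₀ sin ϕ sin δ + cos ϕ cos δ sin h₀ = 2.7673×0.91140×0.38744 + 0.41151×0.92190×0.36560 = 0.977169 + 0.138698 = 1.115867.
Q̄ = (S_0/π) × [bracket] = (1361/π) × 1.115867 = 483.4 W/m².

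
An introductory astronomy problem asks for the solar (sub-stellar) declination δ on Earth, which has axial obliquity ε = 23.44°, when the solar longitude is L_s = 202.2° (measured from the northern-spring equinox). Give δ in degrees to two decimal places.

δ = -8.64°

sin δ = sin ε · sin L_s = sin 23.44° × sin 202.2° = -0.150301.
δ = arcsin(-0.150301) = -8.64°.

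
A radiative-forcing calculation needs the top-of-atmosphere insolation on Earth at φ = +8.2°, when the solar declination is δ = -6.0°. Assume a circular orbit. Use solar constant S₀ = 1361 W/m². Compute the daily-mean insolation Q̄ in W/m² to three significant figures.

Q̄ ≈ 416 W/m²

cos H₀ = −tan(+8.2°) tan(-6.000°) = 0.0151, H₀ = 1.5556 rad.
Bracket: H₀ sin φ sin δ + cos φ cos δ sin H₀ = 1.5556×0.14263×-0.10453 + 0.98978×0.99452×0.99989 = -0.023193 + 0.984248 = 0.961055.
Q̄ = (S₀/π) × [bracket] = (1361/π) × 0.961055 = 416.3 W/m².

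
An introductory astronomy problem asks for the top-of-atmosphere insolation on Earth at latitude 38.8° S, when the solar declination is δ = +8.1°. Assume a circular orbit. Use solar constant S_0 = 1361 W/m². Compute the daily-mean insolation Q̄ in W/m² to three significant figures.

Q̄ ≈ 276 W/m²

cos h₀ = −tan(-38.8°) tan(+8.100°) = 0.1144, h₀ = 1.4561 rad.
Bracket: h₀ sin ϕ sin δ + cos ϕ cos δ sin h₀ = 1.4561×-0.62660×0.14090 + 0.77934×0.99002×0.99343 = -0.128556 + 0.766493 = 0.637937.
Q̄ = (S_0/π) × [bracket] = (1361/π) × 0.637937 = 276.4 W/m².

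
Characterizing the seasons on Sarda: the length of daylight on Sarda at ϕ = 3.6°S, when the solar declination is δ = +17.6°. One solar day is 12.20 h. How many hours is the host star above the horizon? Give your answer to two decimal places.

6.02 h

cos h₀ = −tan ϕ · tan δ = −tan(-3.6°) × tan(+17.600°) = 0.0200, so h₀ = 1.5508 rad = 88.86°.
Daylight = 2h₀/(2π) × 12.20 h = (1.5508/π) × 12.20 = 6.02 h.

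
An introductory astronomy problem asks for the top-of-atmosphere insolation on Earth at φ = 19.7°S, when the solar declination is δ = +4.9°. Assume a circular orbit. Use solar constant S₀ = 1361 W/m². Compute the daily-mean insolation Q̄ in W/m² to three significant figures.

Q̄ ≈ 387 W/m²

cos H₀ = −tan(-19.7°) tan(+4.900°) = 0.0307, H₀ = 1.5401 rad.
Bracket: H₀ sin φ sin δ + cos φ cos δ sin H₀ = 1.5401×-0.33710×0.08542 + 0.94147×0.99635×0.99953 = -0.044347 + 0.937593 = 0.893246.
Q̄ = (S₀/π) × [bracket] = (1361/π) × 0.893246 = 387.0 W/m².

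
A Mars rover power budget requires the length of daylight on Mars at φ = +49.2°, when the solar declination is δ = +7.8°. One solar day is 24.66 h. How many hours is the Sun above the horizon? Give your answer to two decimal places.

cos H₀ = −tan φ · tan δ = −tan(+49.2°) × tan(+7.800°) = -0.1587, so H₀ = 1.7302 rad = 99.13°.
Daylight = 2H₀/(2π) × 24.66 h = (1.7302/π) × 24.66 = 13.58 h.

13.58 h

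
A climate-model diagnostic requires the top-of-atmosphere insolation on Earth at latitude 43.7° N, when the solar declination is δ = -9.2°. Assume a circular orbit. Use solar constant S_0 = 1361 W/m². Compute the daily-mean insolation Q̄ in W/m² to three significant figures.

Q̄ ≈ 238 W/m²

cos h₀ = −tan(+43.7°) tan(-9.200°) = 0.1548, h₀ = 1.4154 rad.
Bracket: h₀ sin ϕ sin δ + cos ϕ cos δ sin h₀ = 1.4154×0.69088×-0.15988 + 0.72297×0.98714×0.98795 = -0.156342 + 0.705073 = 0.548731.
Q̄ = (S_0/π) × [bracket] = (1361/π) × 0.548731 = 237.7 W/m².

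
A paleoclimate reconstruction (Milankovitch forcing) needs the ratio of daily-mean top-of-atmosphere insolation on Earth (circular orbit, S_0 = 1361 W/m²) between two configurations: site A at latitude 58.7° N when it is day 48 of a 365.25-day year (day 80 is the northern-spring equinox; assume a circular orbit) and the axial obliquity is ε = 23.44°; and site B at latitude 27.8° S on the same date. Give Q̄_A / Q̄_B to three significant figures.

— Configuration A (ϕ=+58.7°):
Solar longitude: L_s = 360° × (48 − 80)/365.25 = -31.540°, i.e. -31.540° + 360° = 328.460°.
sin δ = sin 23.44° × sin 328.460° = -0.20808, so δ = -12.010°.
cos h₀ = −tan(+58.7°) tan(-12.010°) = 0.3499, h₀ = 1.2133 rad.
Bracket: h₀ sin ϕ sin δ + cos ϕ cos δ sin h₀ = 1.2133×0.85446×-0.20808 + 0.51952×0.97811×0.93679 = -0.215720 + 0.476028 = 0.260308.
Q̄ = (S_0/π) × [bracket] = (1361/π) × 0.260308 = 112.77 W/m².
— Configuration B (ϕ=-27.8°):
cos h₀ = −tan(-27.8°) tan(-12.010°) = -0.1122, h₀ = 1.6832 rad.
Bracket: h₀ sin ϕ sin δ + cos ϕ cos δ sin h₀ = 1.6832×-0.46639×-0.20808 + 0.88458×0.97811×0.99369 = 0.163349 + 0.859757 = 1.023106.
Q̄ = (S_0/π) × [bracket] = (1361/π) × 1.023106 = 443.23 W/m².
Ratio Q̄_A / Q̄_B = 112.77 / 443.23 = 0.2544.

Q̄_A / Q̄_B ≈ 0.254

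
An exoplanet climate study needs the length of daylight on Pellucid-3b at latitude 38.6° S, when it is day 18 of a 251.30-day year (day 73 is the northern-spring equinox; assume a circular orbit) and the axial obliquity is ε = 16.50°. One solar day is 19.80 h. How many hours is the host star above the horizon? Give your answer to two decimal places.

Solar longitude: λ_s = 360° × (18 − 73)/251.30 = -78.790°, i.e. -78.790° + 360° = 281.210°.
sin δ = sin 16.50° × sin 281.210° = -0.27860, so δ = -16.176°.
cos H₀ = −tan φ · tan δ = −tan(-38.6°) × tan(-16.176°) = -0.2316, so H₀ = 1.8045 rad = 103.39°.
Daylight = 2H₀/(2π) × 19.80 h = (1.8045/π) × 19.80 = 11.37 h.

11.37 h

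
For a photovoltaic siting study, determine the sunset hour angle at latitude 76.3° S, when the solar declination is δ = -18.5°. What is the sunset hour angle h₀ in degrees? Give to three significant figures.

h₀ = 180°

Sunrise equation: cos h₀ = −tan ϕ · tan δ = -1.3726 ≤ −1, so the Sun never sets (polar day) and h₀ = π.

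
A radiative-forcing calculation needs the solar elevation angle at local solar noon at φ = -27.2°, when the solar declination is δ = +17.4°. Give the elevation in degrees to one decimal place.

45.4°

At local noon the hour angle is zero, so the zenith angle equals |φ − δ| = |-27.2° − (+17.400°)| = 44.600°.
Elevation = 90° − 44.600° = 45.4°.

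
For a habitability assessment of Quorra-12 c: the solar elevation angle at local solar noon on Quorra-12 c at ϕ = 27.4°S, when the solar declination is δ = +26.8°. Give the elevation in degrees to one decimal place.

At local noon the hour angle is zero, so the zenith angle equals |ϕ − δ| = |-27.4° − (+26.800°)| = 54.200°.
Elevation = 90° − 54.200° = 35.8°.

35.8°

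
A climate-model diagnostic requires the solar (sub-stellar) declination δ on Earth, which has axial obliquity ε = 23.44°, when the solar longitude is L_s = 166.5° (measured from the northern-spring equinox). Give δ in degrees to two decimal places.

sin δ = sin ε · sin L_s = sin 23.44° × sin 166.5° = 0.092862.
δ = arcsin(0.092862) = +5.33°.

δ = +5.33°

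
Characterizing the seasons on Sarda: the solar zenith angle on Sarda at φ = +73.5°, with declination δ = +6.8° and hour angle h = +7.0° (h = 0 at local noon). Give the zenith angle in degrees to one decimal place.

cos θ_z = sin φ sin δ + cos φ cos δ cos h = 0.113528 + 0.279915 = 0.393443.
θ_z = arccos(0.393443) = 66.8°.

θ_z = 66.8°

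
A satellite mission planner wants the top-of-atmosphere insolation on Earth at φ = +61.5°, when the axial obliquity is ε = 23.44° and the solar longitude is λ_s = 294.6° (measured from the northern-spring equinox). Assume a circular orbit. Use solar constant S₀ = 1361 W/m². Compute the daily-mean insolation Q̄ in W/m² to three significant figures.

Solar declination: sin δ = sin ε · sin λ_s = sin 23.44° × sin 294.6° = -0.36168, so δ = -21.204°.
cos H₀ = −tan(+61.5°) tan(-21.204°) = 0.7145, H₀ = 0.7749 rad.
Bracket: H₀ sin φ sin δ + cos φ cos δ sin H₀ = 0.7749×0.87882×-0.36168 + 0.47716×0.93230×0.69963 = -0.246303 + 0.311235 = 0.064932.
Q̄ = (S₀/π) × [bracket] = (1361/π) × 0.064932 = 28.13 W/m².

Q̄ ≈ 28.1 W/m²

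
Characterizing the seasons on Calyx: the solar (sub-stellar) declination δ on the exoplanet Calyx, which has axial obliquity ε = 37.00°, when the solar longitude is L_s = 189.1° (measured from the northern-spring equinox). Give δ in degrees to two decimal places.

sin δ = sin ε · sin L_s = sin 37.00° × sin 189.1° = -0.095182.
δ = arcsin(-0.095182) = -5.46°.

δ = -5.46°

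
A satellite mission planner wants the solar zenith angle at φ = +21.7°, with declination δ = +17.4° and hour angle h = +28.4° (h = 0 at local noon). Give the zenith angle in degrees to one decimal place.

θ_z = 27.1°

cos θ_z = sin φ sin δ + cos φ cos δ cos h = 0.110569 + 0.779910 = 0.890479.
θ_z = arccos(0.890479) = 27.1°.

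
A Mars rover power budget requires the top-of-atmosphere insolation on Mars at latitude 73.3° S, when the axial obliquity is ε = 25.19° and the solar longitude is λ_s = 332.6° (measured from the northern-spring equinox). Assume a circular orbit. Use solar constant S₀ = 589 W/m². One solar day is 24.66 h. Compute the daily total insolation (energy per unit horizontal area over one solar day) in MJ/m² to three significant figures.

Solar declination: sin δ = sin ε · sin λ_s = sin 25.19° × sin 332.6° = -0.19587, so δ = -11.296°.
cos H₀ = −tan(-73.3°) tan(-11.296°) = -0.6658, H₀ = 2.2993 rad.
Bracket: H₀ sin φ sin δ + cos φ cos δ sin H₀ = 2.2993×-0.95782×-0.19587 + 0.28736×0.98063×0.74616 = 0.431368 + 0.210263 = 0.641631.
Q̄ = (S₀/π) × [bracket] = (589/π) × 0.641631 = 120.30 W/m².
Daily total = Q̄ × 24.66 h × 3600 s/h = 120.30 × 24.66 × 3600 / 10⁶ = 10.68 MJ/m².

10.7 MJ/m²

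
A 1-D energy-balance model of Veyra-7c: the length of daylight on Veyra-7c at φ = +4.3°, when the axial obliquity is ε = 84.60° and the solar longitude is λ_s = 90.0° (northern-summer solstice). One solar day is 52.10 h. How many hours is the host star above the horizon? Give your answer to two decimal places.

Solar declination: sin δ = sin ε · sin λ_s = sin 84.60° × sin 90.0° = 0.99556, so δ = +84.600°.
cos H₀ = −tan φ · tan δ = −tan(+4.3°) × tan(+84.600°) = -0.7954, so H₀ = 2.4905 rad = 142.70°.
Daylight = 2H₀/(2π) × 52.10 h = (2.4905/π) × 52.10 = 41.30 h.

41.30 h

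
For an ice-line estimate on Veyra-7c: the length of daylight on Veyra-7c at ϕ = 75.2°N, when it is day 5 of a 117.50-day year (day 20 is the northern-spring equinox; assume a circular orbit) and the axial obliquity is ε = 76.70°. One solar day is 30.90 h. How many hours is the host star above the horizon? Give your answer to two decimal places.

0.00 h

Solar longitude: L_s = 360° × (5 − 20)/117.50 = -45.957°, i.e. -45.957° + 360° = 314.043°.
sin δ = sin 76.70° × sin 314.043° = -0.69954, so δ = -44.390°.
cos h₀ = −tan ϕ · tan δ = 3.7052 ≥ 1, so the host star never rises (polar night) and h₀ = 0.
Daylight = 2h₀/(2π) × 30.90 h = (0.0000/π) × 30.90 = 0.00 h.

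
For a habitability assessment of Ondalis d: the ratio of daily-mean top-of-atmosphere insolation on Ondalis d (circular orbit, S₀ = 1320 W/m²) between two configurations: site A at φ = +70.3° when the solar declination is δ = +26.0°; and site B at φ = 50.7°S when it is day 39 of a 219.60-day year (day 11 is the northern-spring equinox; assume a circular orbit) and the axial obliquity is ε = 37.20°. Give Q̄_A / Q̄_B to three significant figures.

— Configuration A (φ=+70.3°):
cos H₀ = −tan(+70.3°) tan(+26.000°) = -1.3622 ≤ −1 ⇒ polar day, H₀ = π.
Bracket: H₀ sin φ sin δ + cos φ cos δ sin H₀ = 3.1416×0.94147×0.43837 + 0.33710×0.89879×0.00000 = 1.296577 + 0.000000 = 1.296577.
Q̄ = (S₀/π) × [bracket] = (1320/π) × 1.296577 = 544.78 W/m².
— Configuration B (φ=-50.7°):
Solar longitude: λ_s = 360° × (39 − 11)/219.60 = 45.902°.
sin δ = sin 37.20° × sin 45.902° = 0.43419, so δ = +25.734°.
cos H₀ = −tan(-50.7°) tan(+25.734°) = 0.5889, H₀ = 0.9411 rad.
Bracket: H₀ sin φ sin δ + cos φ cos δ sin H₀ = 0.9411×-0.77384×0.43419 + 0.63338×0.90082×0.80822 = -0.316204 + 0.461139 = 0.144935.
Q̄ = (S₀/π) × [bracket] = (1320/π) × 0.144935 = 60.897 W/m².
Ratio Q̄_A / Q̄_B = 544.78 / 60.897 = 8.946.

Q̄_A / Q̄_B ≈ 8.95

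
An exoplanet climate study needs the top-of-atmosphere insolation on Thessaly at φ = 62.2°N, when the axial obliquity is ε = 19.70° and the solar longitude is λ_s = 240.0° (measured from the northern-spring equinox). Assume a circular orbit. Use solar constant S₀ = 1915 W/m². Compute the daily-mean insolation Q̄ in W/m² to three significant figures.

Q̄ ≈ 71.6 W/m²

Solar declination: sin δ = sin ε · sin λ_s = sin 19.70° × sin 240.0° = -0.29193, so δ = -16.974°.
cos H₀ = −tan(+62.2°) tan(-16.974°) = 0.5789, H₀ = 0.9534 rad.
Bracket: H₀ sin φ sin δ + cos φ cos δ sin H₀ = 0.9534×0.88458×-0.29193 + 0.46639×0.95644×0.81539 = -0.246202 + 0.363724 = 0.117522.
Q̄ = (S₀/π) × [bracket] = (1915/π) × 0.117522 = 71.64 W/m².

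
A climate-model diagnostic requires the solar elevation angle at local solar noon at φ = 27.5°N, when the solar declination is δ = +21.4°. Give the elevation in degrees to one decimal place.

83.9°

At local noon the hour angle is zero, so the zenith angle equals |φ − δ| = |+27.5° − (+21.400°)| = 6.100°.
Elevation = 90° − 6.100° = 83.9°.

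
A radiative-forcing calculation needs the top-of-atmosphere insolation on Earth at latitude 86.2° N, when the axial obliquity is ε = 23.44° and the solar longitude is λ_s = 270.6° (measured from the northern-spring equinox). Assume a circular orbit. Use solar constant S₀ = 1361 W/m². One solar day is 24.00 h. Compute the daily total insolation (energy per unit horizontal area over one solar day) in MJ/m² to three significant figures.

0.00 MJ/m²

Solar declination: sin δ = sin ε · sin λ_s = sin 23.44° × sin 270.6° = -0.39777, so δ = -23.439°.
cos H₀ = −tan(+86.2°) tan(-23.439°) = 6.5273 ≥ 1 ⇒ polar night, H₀ = 0 and Q̄ = 0.
Daily total = Q̄ × 24.00 h × 3600 s/h = 0.00 MJ/m².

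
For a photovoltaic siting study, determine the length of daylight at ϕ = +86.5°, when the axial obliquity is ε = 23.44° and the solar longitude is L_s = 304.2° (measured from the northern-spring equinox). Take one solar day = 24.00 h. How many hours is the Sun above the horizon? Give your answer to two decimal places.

0.00 h

Solar declination: sin δ = sin ε · sin L_s = sin 23.44° × sin 304.2° = -0.32900, so δ = -19.208°.
cos h₀ = −tan ϕ · tan δ = 5.6963 ≥ 1, so the Sun never rises (polar night) and h₀ = 0.
Daylight = 2h₀/(2π) × 24.00 h = (0.0000/π) × 24.00 = 0.00 h.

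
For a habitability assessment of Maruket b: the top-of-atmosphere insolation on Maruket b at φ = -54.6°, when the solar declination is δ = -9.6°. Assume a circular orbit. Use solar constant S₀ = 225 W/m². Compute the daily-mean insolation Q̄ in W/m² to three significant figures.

cos H₀ = −tan(-54.6°) tan(-9.600°) = -0.2380, H₀ = 1.8111 rad.
Bracket: H₀ sin φ sin δ + cos φ cos δ sin H₀ = 1.8111×-0.81513×-0.16677 + 0.57928×0.98600×0.97127 = 0.246200 + 0.554760 = 0.800960.
Q̄ = (S₀/π) × [bracket] = (225/π) × 0.800960 = 57.36 W/m².

Q̄ ≈ 57.4 W/m²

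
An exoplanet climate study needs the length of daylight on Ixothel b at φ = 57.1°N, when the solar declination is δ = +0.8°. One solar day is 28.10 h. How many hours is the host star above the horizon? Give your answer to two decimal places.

14.24 h

cos H₀ = −tan φ · tan δ = −tan(+57.1°) × tan(+0.800°) = -0.0216, so H₀ = 1.5924 rad = 91.24°.
Daylight = 2H₀/(2π) × 28.10 h = (1.5924/π) × 28.10 = 14.24 h.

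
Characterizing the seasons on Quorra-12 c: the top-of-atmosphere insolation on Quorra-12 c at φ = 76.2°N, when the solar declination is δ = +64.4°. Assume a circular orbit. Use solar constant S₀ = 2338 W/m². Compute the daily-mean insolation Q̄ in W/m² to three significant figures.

cos H₀ = −tan(+76.2°) tan(+64.400°) = -8.4974 ≤ −1 ⇒ polar day, H₀ = π.
Bracket: H₀ sin φ sin δ + cos φ cos δ sin H₀ = 3.1416×0.97113×0.90183 + 0.23853×0.43209×0.00000 = 2.751395 + 0.000000 = 2.751395.
Q̄ = (S₀/π) × [bracket] = (2338/π) × 2.751395 = 2048 W/m².

Q̄ ≈ 2.05e+03 W/m²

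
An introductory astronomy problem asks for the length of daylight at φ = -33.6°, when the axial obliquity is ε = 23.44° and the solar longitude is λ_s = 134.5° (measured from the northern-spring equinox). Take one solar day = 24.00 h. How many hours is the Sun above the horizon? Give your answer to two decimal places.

10.49 h

Solar declination: sin δ = sin ε · sin λ_s = sin 23.44° × sin 134.5° = 0.28372, so δ = +16.483°.
cos H₀ = −tan φ · tan δ = −tan(-33.6°) × tan(+16.483°) = 0.1966, so H₀ = 1.3729 rad = 78.66°.
Daylight = 2H₀/(2π) × 24.00 h = (1.3729/π) × 24.00 = 10.49 h.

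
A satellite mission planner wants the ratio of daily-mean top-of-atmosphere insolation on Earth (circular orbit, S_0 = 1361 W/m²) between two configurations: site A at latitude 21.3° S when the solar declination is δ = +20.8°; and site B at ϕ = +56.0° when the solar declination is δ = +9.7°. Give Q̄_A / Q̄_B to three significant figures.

Q̄_A / Q̄_B ≈ 0.860

— Configuration A (ϕ=-21.3°):
cos h₀ = −tan(-21.3°) tan(+20.800°) = 0.1481, h₀ = 1.4221 rad.
Bracket: h₀ sin ϕ sin δ + cos ϕ cos δ sin h₀ = 1.4221×-0.36325×0.35511 + 0.93169×0.93483×0.98897 = -0.183442 + 0.861365 = 0.677923.
Q̄ = (S_0/π) × [bracket] = (1361/π) × 0.677923 = 293.69 W/m².
— Configuration B (ϕ=+56.0°):
cos h₀ = −tan(+56.0°) tan(+9.700°) = -0.2534, h₀ = 1.8270 rad.
Bracket: h₀ sin ϕ sin δ + cos ϕ cos δ sin h₀ = 1.8270×0.82904×0.16849 + 0.55919×0.98570×0.96736 = 0.255204 + 0.533203 = 0.788407.
Q̄ = (S_0/π) × [bracket] = (1361/π) × 0.788407 = 341.55 W/m².
Ratio Q̄_A / Q̄_B = 293.69 / 341.55 = 0.8599.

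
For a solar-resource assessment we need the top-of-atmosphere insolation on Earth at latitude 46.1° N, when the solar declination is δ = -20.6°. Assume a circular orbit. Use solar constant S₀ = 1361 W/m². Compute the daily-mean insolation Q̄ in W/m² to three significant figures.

cos H₀ = −tan(+46.1°) tan(-20.600°) = 0.3906, H₀ = 1.1695 rad.
Bracket: H₀ sin φ sin δ + cos φ cos δ sin H₀ = 1.1695×0.72055×-0.35184 + 0.69340×0.93606×0.92056 = -0.296490 + 0.597502 = 0.301012.
Q̄ = (S₀/π) × [bracket] = (1361/π) × 0.301012 = 130.4 W/m².

Q̄ ≈ 130 W/m²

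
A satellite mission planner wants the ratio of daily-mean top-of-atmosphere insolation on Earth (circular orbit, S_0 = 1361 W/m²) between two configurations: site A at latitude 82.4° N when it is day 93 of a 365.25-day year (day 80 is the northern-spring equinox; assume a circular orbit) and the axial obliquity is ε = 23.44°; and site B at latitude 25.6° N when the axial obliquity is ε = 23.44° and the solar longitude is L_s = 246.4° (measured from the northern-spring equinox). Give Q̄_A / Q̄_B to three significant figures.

Q̄_A / Q̄_B ≈ 0.493

— Configuration A (ϕ=+82.4°):
Solar longitude: L_s = 360° × (93 − 80)/365.25 = 12.813°.
sin δ = sin 23.44° × sin 12.813° = 0.08822, so δ = +5.061°.
cos h₀ = −tan(+82.4°) tan(+5.061°) = -0.6638, h₀ = 2.2966 rad.
Bracket: h₀ sin ϕ sin δ + cos ϕ cos δ sin h₀ = 2.2966×0.99122×0.08822 + 0.13226×0.99610×0.74795 = 0.200827 + 0.098538 = 0.299365.
Q̄ = (S_0/π) × [bracket] = (1361/π) × 0.299365 = 129.69 W/m².
— Configuration B (ϕ=+25.6°):
Solar declination: sin δ = sin ε · sin L_s = sin 23.44° × sin 246.4° = -0.36452, so δ = -21.378°.
cos h₀ = −tan(+25.6°) tan(-21.378°) = 0.1876, h₀ = 1.3821 rad.
Bracket: h₀ sin ϕ sin δ + cos ϕ cos δ sin h₀ = 1.3821×0.43209×-0.36452 + 0.90183×0.93120×0.98225 = -0.217688 + 0.824878 = 0.607190.
Q̄ = (S_0/π) × [bracket] = (1361/π) × 0.607190 = 263.05 W/m².
Ratio Q̄_A / Q̄_B = 129.69 / 263.05 = 0.4930.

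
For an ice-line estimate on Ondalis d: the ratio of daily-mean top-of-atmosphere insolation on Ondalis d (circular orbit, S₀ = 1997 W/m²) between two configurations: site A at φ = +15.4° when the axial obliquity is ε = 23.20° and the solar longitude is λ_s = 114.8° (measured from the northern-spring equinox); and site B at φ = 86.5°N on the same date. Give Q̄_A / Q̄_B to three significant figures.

— Configuration A (φ=+15.4°):
Solar declination: sin δ = sin ε · sin λ_s = sin 23.20° × sin 114.8° = 0.35761, so δ = +20.954°.
cos H₀ = −tan(+15.4°) tan(+20.954°) = -0.1055, H₀ = 1.6765 rad.
Bracket: H₀ sin φ sin δ + cos φ cos δ sin H₀ = 1.6765×0.26556×0.35761 + 0.96410×0.93387×0.99442 = 0.159212 + 0.895320 = 1.054532.
Q̄ = (S₀/π) × [bracket] = (1997/π) × 1.054532 = 670.33 W/m².
— Configuration B (φ=+86.5°):
cos H₀ = −tan(+86.5°) tan(+20.954°) = -6.2609 ≤ −1 ⇒ polar day, H₀ = π.
Bracket: H₀ sin φ sin δ + cos φ cos δ sin H₀ = 3.1416×0.99813×0.35761 + 0.06105×0.93387×0.00000 = 1.121367 + 0.000000 = 1.121367.
Q̄ = (S₀/π) × [bracket] = (1997/π) × 1.121367 = 712.81 W/m².
Ratio Q̄_A / Q̄_B = 670.33 / 712.81 = 0.9404.

Q̄_A / Q̄_B ≈ 0.940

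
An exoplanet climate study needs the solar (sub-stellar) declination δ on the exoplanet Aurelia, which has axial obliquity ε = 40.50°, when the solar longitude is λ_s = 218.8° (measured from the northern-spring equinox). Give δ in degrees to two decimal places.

δ = -24.01°

sin δ = sin ε · sin λ_s = sin 40.50° × sin 218.8° = -0.406947.
δ = arcsin(-0.406947) = -24.01°.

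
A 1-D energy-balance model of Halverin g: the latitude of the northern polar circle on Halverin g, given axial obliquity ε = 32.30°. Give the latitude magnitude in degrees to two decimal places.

57.70°

The polar circle is the lowest latitude that experiences at least one full rotation of continuous daylight at the northern-summer solstice; it lies at |φ| = 90° − ε = 90° − 32.30° = 57.70°.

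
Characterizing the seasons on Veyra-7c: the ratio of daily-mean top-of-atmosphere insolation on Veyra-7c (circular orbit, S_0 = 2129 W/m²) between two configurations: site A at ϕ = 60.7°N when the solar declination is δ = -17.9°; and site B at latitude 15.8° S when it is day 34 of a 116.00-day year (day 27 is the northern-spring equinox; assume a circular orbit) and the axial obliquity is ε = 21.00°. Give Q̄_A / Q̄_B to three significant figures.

— Configuration A (ϕ=+60.7°):
cos h₀ = −tan(+60.7°) tan(-17.900°) = 0.5756, h₀ = 0.9575 rad.
Bracket: h₀ sin ϕ sin δ + cos ϕ cos δ sin h₀ = 0.9575×0.87207×-0.30736 + 0.48938×0.95159×0.81776 = -0.256648 + 0.380822 = 0.124174.
Q̄ = (S_0/π) × [bracket] = (2129/π) × 0.124174 = 84.150 W/m².
— Configuration B (ϕ=-15.8°):
Solar longitude: L_s = 360° × (34 − 27)/116.00 = 21.724°.
sin δ = sin 21.00° × sin 21.724° = 0.13265, so δ = +7.623°.
cos h₀ = −tan(-15.8°) tan(+7.623°) = 0.0379, h₀ = 1.5329 rad.
Bracket: h₀ sin ϕ sin δ + cos ϕ cos δ sin h₀ = 1.5329×-0.27228×0.13265 + 0.96222×0.99116×0.99928 = -0.055365 + 0.953027 = 0.897662.
Q̄ = (S_0/π) × [bracket] = (2129/π) × 0.897662 = 608.33 W/m².
Ratio Q̄_A / Q̄_B = 84.150 / 608.33 = 0.1383.

Q̄_A / Q̄_B ≈ 0.138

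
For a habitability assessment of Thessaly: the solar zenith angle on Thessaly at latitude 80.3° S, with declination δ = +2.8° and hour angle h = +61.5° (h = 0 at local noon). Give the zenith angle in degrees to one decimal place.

cos θ_z = sin φ sin δ + cos φ cos δ cos h = -0.048151 + 0.080300 = 0.032149.
θ_z = arccos(0.032149) = 88.2°.

θ_z = 88.2°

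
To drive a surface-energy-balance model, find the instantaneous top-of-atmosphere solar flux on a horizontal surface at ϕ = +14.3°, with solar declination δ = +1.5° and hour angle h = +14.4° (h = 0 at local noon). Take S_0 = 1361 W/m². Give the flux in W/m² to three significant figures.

1.29e+03 W/m²

cos θ_z = sin ϕ sin δ + cos ϕ cos δ cos h = 0.006466 + 0.938251 = 0.944717.
Flux = S_0 · cos θ_z = 1361 × 0.944717 = 1286 W/m².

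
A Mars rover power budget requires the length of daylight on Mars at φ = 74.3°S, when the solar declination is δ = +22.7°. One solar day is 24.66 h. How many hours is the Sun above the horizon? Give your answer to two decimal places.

cos H₀ = −tan φ · tan δ = 1.4882 ≥ 1, so the Sun never rises (polar night) and H₀ = 0.
Daylight = 2H₀/(2π) × 24.66 h = (0.0000/π) × 24.66 = 0.00 h.

0.00 h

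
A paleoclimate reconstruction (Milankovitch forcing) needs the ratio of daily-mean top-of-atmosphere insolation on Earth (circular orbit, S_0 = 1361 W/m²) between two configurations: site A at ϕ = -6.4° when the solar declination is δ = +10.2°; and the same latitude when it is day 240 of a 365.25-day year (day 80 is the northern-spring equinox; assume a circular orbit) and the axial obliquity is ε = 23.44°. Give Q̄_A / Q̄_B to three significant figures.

— Configuration A (ϕ=-6.4°):
cos h₀ = −tan(-6.4°) tan(+10.200°) = 0.0202, h₀ = 1.5506 rad.
Bracket: h₀ sin ϕ sin δ + cos ϕ cos δ sin h₀ = 1.5506×-0.11147×0.17708 + 0.99377×0.98420×0.99980 = -0.030607 + 0.977873 = 0.947266.
Q̄ = (S_0/π) × [bracket] = (1361/π) × 0.947266 = 410.37 W/m².
— Configuration B (ϕ=-6.4°):
Solar longitude: L_s = 360° × (240 − 80)/365.25 = 157.700°.
sin δ = sin 23.44° × sin 157.700° = 0.15094, so δ = +8.682°.
cos h₀ = −tan(-6.4°) tan(+8.682°) = 0.0171, h₀ = 1.5537 rad.
Bracket: h₀ sin ϕ sin δ + cos ϕ cos δ sin h₀ = 1.5537×-0.11147×0.15094 + 0.99377×0.98854×0.99985 = -0.026141 + 0.982234 = 0.956093.
Q̄ = (S_0/π) × [bracket] = (1361/π) × 0.956093 = 414.20 W/m².
Ratio Q̄_A / Q̄_B = 410.37 / 414.20 = 0.9908.

Q̄_A / Q̄_B ≈ 0.991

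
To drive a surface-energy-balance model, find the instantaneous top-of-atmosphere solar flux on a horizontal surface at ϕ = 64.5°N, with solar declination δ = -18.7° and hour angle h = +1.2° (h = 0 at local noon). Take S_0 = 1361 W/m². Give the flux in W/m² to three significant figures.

161 W/m²

cos θ_z = sin ϕ sin δ + cos ϕ cos δ cos h = -0.289381 + 0.407695 = 0.118314.
Flux = S_0 · cos θ_z = 1361 × 0.118314 = 161.0 W/m².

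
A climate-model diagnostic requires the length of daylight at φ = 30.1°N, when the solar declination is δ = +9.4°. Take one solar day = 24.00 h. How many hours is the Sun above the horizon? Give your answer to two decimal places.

cos H₀ = −tan φ · tan δ = −tan(+30.1°) × tan(+9.400°) = -0.0960, so H₀ = 1.6669 rad = 95.51°.
Daylight = 2H₀/(2π) × 24.00 h = (1.6669/π) × 24.00 = 12.73 h.

12.73 h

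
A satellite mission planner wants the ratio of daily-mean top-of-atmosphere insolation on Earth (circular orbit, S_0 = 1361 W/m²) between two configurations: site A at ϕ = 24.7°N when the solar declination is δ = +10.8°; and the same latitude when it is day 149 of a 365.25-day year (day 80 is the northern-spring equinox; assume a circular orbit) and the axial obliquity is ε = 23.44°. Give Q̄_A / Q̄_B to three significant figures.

Q̄_A / Q̄_B ≈ 0.926

— Configuration A (ϕ=+24.7°):
cos h₀ = −tan(+24.7°) tan(+10.800°) = -0.0877, h₀ = 1.6586 rad.
Bracket: h₀ sin ϕ sin δ + cos ϕ cos δ sin h₀ = 1.6586×0.41787×0.18738 + 0.90851×0.98229×0.99614 = 0.129869 + 0.888976 = 1.018845.
Q̄ = (S_0/π) × [bracket] = (1361/π) × 1.018845 = 441.38 W/m².
— Configuration B (ϕ=+24.7°):
Solar longitude: L_s = 360° × (149 − 80)/365.25 = 68.008°.
sin δ = sin 23.44° × sin 68.008° = 0.36884, so δ = +21.644°.
cos h₀ = −tan(+24.7°) tan(+21.644°) = -0.1825, h₀ = 1.7543 rad.
Bracket: h₀ sin ϕ sin δ + cos ϕ cos δ sin h₀ = 1.7543×0.41787×0.36884 + 0.90851×0.92949×0.98320 = 0.270385 + 0.830264 = 1.100649.
Q̄ = (S_0/π) × [bracket] = (1361/π) × 1.100649 = 476.82 W/m².
Ratio Q̄_A / Q̄_B = 441.38 / 476.82 = 0.9257.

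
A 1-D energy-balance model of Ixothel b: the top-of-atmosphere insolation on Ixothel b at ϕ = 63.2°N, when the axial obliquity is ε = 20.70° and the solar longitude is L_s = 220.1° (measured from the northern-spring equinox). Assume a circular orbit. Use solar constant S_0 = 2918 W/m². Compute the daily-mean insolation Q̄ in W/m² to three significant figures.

Solar declination: sin δ = sin ε · sin L_s = sin 20.70° × sin 220.1° = -0.22768, so δ = -13.161°.
cos h₀ = −tan(+63.2°) tan(-13.161°) = 0.4629, h₀ = 1.0895 rad.
Bracket: h₀ sin ϕ sin δ + cos ϕ cos δ sin h₀ = 1.0895×0.89259×-0.22768 + 0.45088×0.97374×0.88642 = -0.221414 + 0.389174 = 0.167760.
Q̄ = (S_0/π) × [bracket] = (2918/π) × 0.167760 = 155.8 W/m².

Q̄ ≈ 156 W/m²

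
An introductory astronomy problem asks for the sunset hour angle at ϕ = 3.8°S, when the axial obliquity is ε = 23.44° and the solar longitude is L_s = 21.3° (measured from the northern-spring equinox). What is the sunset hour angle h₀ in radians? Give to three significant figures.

Solar declination: sin δ = sin ε · sin L_s = sin 23.44° × sin 21.3° = 0.14450, so δ = +8.308°.
cos h₀ = −tan ϕ · tan δ = −tan(-3.8°) × tan(+8.308°) = 0.0097, so h₀ = 1.5611 rad = 89.44°.

h₀ = 1.56 rad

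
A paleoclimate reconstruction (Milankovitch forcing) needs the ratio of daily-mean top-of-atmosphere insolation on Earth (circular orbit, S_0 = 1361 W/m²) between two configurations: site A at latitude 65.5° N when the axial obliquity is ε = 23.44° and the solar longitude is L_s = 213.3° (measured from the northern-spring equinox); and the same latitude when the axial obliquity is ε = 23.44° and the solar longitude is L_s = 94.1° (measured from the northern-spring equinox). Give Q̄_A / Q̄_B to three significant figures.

Q̄_A / Q̄_B ≈ 0.125

— Configuration A (ϕ=+65.5°):
Solar declination: sin δ = sin ε · sin L_s = sin 23.44° × sin 213.3° = -0.21839, so δ = -12.615°.
cos h₀ = −tan(+65.5°) tan(-12.615°) = 0.4911, h₀ = 1.0575 rad.
Bracket: h₀ sin ϕ sin δ + cos ϕ cos δ sin h₀ = 1.0575×0.90996×-0.21839 + 0.41469×0.97586×0.87112 = -0.210153 + 0.352524 = 0.142371.
Q̄ = (S_0/π) × [bracket] = (1361/π) × 0.142371 = 61.678 W/m².
— Configuration B (ϕ=+65.5°):
Solar declination: sin δ = sin ε · sin L_s = sin 23.44° × sin 94.1° = 0.39677, so δ = +23.376°.
cos h₀ = −tan(+65.5°) tan(+23.376°) = -0.9485, h₀ = 2.8192 rad.
Bracket: h₀ sin ϕ sin δ + cos ϕ cos δ sin h₀ = 2.8192×0.90996×0.39677 + 0.41469×0.91792×0.31682 = 1.017858 + 0.120598 = 1.138456.
Q̄ = (S_0/π) × [bracket] = (1361/π) × 1.138456 = 493.20 W/m².
Ratio Q̄_A / Q̄_B = 61.678 / 493.20 = 0.1251.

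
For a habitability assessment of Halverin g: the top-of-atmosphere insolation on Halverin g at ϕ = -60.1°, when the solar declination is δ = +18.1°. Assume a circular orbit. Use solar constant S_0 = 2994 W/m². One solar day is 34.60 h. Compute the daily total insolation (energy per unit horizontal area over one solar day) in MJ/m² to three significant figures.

cos h₀ = −tan(-60.1°) tan(+18.100°) = 0.5684, h₀ = 0.9662 rad.
Bracket: h₀ sin ϕ sin δ + cos ϕ cos δ sin h₀ = 0.9662×-0.86690×0.31068 + 0.49849×0.95052×0.82275 = -0.260225 + 0.389839 = 0.129614.
Q̄ = (S_0/π) × [bracket] = (2994/π) × 0.129614 = 123.52 W/m².
Daily total = Q̄ × 34.60 h × 3600 s/h = 123.52 × 34.60 × 3600 / 10⁶ = 15.39 MJ/m².

15.4 MJ/m²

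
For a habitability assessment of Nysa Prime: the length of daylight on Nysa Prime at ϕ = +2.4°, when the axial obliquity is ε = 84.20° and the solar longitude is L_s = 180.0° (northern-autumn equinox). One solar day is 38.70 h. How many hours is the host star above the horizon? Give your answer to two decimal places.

19.35 h

Solar declination: sin δ = sin ε · sin L_s = sin 84.20° × sin 180.0° = 0.00000, so δ = +0.000°.
cos h₀ = −tan ϕ · tan δ = −tan(+2.4°) × tan(+0.000°) = -0.0000, so h₀ = 1.5708 rad = 90.00°.
Daylight = 2h₀/(2π) × 38.70 h = (1.5708/π) × 38.70 = 19.35 h.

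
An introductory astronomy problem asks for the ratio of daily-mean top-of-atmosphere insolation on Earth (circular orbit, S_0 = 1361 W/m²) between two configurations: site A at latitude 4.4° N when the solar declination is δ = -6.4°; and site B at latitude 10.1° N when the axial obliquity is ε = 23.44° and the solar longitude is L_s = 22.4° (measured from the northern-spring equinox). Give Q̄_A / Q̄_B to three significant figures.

Q̄_A / Q̄_B ≈ 0.963

— Configuration A (ϕ=+4.4°):
cos h₀ = −tan(+4.4°) tan(-6.400°) = 0.0086, h₀ = 1.5622 rad.
Bracket: h₀ sin ϕ sin δ + cos ϕ cos δ sin h₀ = 1.5622×0.07672×-0.11147 + 0.99705×0.99377×0.99996 = -0.013360 + 0.990799 = 0.977439.
Q̄ = (S_0/π) × [bracket] = (1361/π) × 0.977439 = 423.45 W/m².
— Configuration B (ϕ=+10.1°):
Solar declination: sin δ = sin ε · sin L_s = sin 23.44° × sin 22.4° = 0.15159, so δ = +8.719°.
cos h₀ = −tan(+10.1°) tan(+8.719°) = -0.0273, h₀ = 1.5981 rad.
Bracket: h₀ sin ϕ sin δ + cos ϕ cos δ sin h₀ = 1.5981×0.17537×0.15159 + 0.98450×0.98844×0.99963 = 0.042484 + 0.972759 = 1.015243.
Q̄ = (S_0/π) × [bracket] = (1361/π) × 1.015243 = 439.82 W/m².
Ratio Q̄_A / Q̄_B = 423.45 / 439.82 = 0.9628.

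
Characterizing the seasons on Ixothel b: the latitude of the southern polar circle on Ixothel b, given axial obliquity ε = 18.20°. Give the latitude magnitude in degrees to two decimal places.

The polar circle is the lowest latitude that experiences at least one full rotation of continuous darkness at the northern-summer solstice; it lies at |ϕ| = 90° − ε = 90° − 18.20° = 71.80°.

71.80°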